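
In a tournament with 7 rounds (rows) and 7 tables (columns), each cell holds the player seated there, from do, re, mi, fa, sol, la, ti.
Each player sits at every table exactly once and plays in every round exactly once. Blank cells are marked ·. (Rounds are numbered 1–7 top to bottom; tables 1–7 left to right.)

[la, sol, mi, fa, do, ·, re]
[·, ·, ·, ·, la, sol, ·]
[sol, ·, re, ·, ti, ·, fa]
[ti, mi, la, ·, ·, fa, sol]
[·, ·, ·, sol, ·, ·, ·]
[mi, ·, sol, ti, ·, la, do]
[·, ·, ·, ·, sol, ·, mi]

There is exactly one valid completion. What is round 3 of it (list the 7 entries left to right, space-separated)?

sol do re la ti mi fa

Round 1, table 6: round 1 has {do, re, mi, fa, sol, la} and table 6 has {fa, sol, la}, leaving only ti.
Round 2, table 7: round 2 has {sol, la} and table 7 has {do, re, mi, fa, sol}, leaving only ti.
Round 4, table 5: round 4 has {mi, fa, sol, la, ti} and table 5 has {do, sol, la, ti}, leaving only re.
Round 4, table 4: round 4 has {re, mi, fa, sol, la, ti} and table 4 has {fa, sol, ti}, leaving only do.
Round 5, table 7: round 5 has {sol} and table 7 has {do, re, mi, fa, sol, ti}, leaving only la.
Round 6, table 5: round 6 has {do, mi, sol, la, ti} and table 5 has {do, re, sol, la, ti}, leaving only fa.
Round 5, table 5: round 5 has {sol, la} and table 5 has {do, re, fa, sol, la, ti}, leaving only mi.
Round 6, table 2: round 6 has {do, mi, fa, sol, la, ti} and table 2 has {mi, sol}, leaving only re.
Round 3, table 2 is narrowed to {do, la}; only do is consistent with the remaining cells.
Round 3, table 6: round 3 has {do, re, fa, sol, ti} and table 6 has {fa, sol, la, ti}, leaving only mi.
Round 3, table 4: round 3 has {do, re, mi, fa, sol, ti} and table 4 has {do, fa, sol, ti}, leaving only la.
So round 3 reads: sol do re la ti mi fa.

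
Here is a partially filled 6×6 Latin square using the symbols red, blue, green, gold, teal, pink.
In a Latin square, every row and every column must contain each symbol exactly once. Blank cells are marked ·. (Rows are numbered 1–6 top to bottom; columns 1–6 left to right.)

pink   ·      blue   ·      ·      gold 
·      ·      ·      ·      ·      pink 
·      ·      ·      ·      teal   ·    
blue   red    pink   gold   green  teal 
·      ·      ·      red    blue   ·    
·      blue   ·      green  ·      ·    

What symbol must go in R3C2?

Row 1, column 4: row 1 has {blue, gold, pink} and column 4 has {red, green, gold}, leaving only teal.
Row 1, column 2: row 1 has {blue, gold, teal, pink} and column 2 has {red, blue}, leaving only green.
Row 1, column 5: row 1 has {blue, green, gold, teal, pink} and column 5 has {blue, green, teal}, leaving only red.
Row 2, column 4: row 2 has {pink} and column 4 has {red, green, gold, teal}, leaving only blue.
Row 2, column 5: row 2 has {blue, pink} and column 5 has {red, blue, green, teal}, leaving only gold.
Row 2, column 2: row 2 has {blue, gold, pink} and column 2 has {red, blue, green}, leaving only teal.
Row 3, column 4: row 3 has {teal} and column 4 has {red, blue, green, gold, teal}, leaving only pink.
Row 3 already has {teal, pink} and column 2 already has {red, blue, green, teal}, so row 3, column 2 must be gold.

gold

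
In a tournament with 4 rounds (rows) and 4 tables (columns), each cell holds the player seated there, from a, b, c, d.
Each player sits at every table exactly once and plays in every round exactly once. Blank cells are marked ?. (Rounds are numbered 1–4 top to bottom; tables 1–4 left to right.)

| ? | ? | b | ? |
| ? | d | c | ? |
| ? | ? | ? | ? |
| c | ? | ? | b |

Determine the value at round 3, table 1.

Round 2, table 4: round 2 has {c, d} and table 4 has {b}, leaving only a.
Round 2, table 1: round 2 has {a, c, d} and table 1 has {c}, leaving only b.
Round 4, table 2: round 4 has {b, c} and table 2 has {d}, leaving only a.
Round 1, table 2: round 1 has {b} and table 2 has {a, d}, leaving only c.
Round 1, table 4: round 1 has {b, c} and table 4 has {a, b}, leaving only d.
Round 1, table 1: round 1 has {b, c, d} and table 1 has {b, c}, leaving only a.
Round 3 already has {} and table 1 already has {a, b, c}, so round 3, table 1 must be d.

d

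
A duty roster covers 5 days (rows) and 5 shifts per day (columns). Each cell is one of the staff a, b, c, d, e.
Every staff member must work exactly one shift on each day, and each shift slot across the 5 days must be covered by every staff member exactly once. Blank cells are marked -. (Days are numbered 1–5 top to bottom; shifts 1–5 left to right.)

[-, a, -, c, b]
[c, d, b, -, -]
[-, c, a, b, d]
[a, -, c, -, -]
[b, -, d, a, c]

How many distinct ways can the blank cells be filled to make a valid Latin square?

Day 1, shift 1: eliminating its day and shift leaves {d, e}.
Day 1, shift 3: eliminating its day and shift leaves {e}.
Day 2, shift 4: eliminating its day and shift leaves {e}.
Day 2, shift 5: eliminating its day and shift leaves {a, e}.
Day 3, shift 1: eliminating its day and shift leaves {e}.
Day 4, shift 2: eliminating its day and shift leaves {b, e}.
Day 4, shift 4: eliminating its day and shift leaves {d, e}.
Day 4, shift 5: eliminating its day and shift leaves {e}.
Day 5, shift 2: eliminating its day and shift leaves {e}.
Only one assignment across all blanks avoids any day or shift repeat, giving 1 completion.

1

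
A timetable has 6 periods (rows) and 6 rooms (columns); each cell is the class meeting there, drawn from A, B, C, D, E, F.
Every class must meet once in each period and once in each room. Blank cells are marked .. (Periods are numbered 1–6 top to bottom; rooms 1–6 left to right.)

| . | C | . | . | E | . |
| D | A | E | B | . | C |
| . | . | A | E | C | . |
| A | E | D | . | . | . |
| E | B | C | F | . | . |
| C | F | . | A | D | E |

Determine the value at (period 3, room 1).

Period 1, room 4: period 1 has {C, E} and room 4 has {A, B, E, F}, leaving only D.
Period 2, room 5: period 2 has {A, B, C, D, E} and room 5 has {C, D, E}, leaving only F.
Period 3, room 2: period 3 has {A, C, E} and room 2 has {A, B, C, E, F}, leaving only D.
Period 4, room 4: period 4 has {A, D, E} and room 4 has {A, B, D, E, F}, leaving only C.
Period 4, room 5: period 4 has {A, C, D, E} and room 5 has {C, D, E, F}, leaving only B.
Period 4, room 6: period 4 has {A, B, C, D, E} and room 6 has {C, E}, leaving only F.
Period 3, room 6: period 3 has {A, C, D, E} and room 6 has {C, E, F}, leaving only B.
Period 3 already has {A, B, C, D, E} and room 1 already has {A, C, D, E}, so period 3, room 1 must be F.

F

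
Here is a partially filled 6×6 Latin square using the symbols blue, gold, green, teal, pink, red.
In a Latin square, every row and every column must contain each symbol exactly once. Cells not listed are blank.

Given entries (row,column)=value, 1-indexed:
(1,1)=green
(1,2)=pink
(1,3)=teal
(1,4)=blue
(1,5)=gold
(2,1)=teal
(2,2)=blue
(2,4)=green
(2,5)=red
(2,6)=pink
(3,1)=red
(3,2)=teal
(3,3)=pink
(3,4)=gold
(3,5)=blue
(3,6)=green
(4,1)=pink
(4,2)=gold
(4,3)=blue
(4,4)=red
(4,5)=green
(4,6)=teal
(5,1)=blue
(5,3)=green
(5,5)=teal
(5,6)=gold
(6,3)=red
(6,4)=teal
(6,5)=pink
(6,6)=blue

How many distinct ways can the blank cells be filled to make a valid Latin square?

1

Row 1, column 6: eliminating its row and column leaves {red}.
Row 2, column 3: eliminating its row and column leaves {gold}.
Row 5, column 2: eliminating its row and column leaves {red}.
Row 5, column 4: eliminating its row and column leaves {pink}.
Row 6, column 1: eliminating its row and column leaves {gold}.
Row 6, column 2: eliminating its row and column leaves {green}.
Only one assignment across all blanks avoids any row or column repeat, giving 1 completion.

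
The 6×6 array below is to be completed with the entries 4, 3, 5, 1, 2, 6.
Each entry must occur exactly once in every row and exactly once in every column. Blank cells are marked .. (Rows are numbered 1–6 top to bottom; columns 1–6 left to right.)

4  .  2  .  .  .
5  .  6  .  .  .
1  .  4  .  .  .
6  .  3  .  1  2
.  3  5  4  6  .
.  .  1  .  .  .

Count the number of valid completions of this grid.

Row 1, column 2: eliminating its row and column leaves {5, 1, 6}.
Row 1, column 4: eliminating its row and column leaves {3, 5, 1, 6}.
Row 1, column 5: eliminating its row and column leaves {3, 5}.
Row 1, column 6: eliminating its row and column leaves {3, 5, 1, 6}.
Row 2, column 2: eliminating its row and column leaves {4, 1, 2}.
Row 2, column 4: eliminating its row and column leaves {3, 1, 2}.
Row 2, column 5: eliminating its row and column leaves {4, 3, 2}.
Row 2, column 6: eliminating its row and column leaves {4, 3, 1}.
Row 3, column 2: eliminating its row and column leaves {5, 2, 6}.
Row 3, column 4: eliminating its row and column leaves {3, 5, 2, 6}.
Row 3, column 5: eliminating its row and column leaves {3, 5, 2}.
Row 3, column 6: eliminating its row and column leaves {3, 5, 6}.
Row 4, column 2: eliminating its row and column leaves {4, 5}.
Row 4, column 4: eliminating its row and column leaves {5}.
Row 5, column 1: eliminating its row and column leaves {2}.
Row 5, column 6: eliminating its row and column leaves {1}.
Row 6, column 1: eliminating its row and column leaves {3, 2}.
Row 6, column 2: eliminating its row and column leaves {4, 5, 2, 6}.
Row 6, column 4: eliminating its row and column leaves {3, 5, 2, 6}.
Row 6, column 5: eliminating its row and column leaves {4, 3, 5, 2}.
Row 6, column 6: eliminating its row and column leaves {4, 3, 5, 6}.
Enumerating the assignments across these blanks that avoid any row or column repeat gives 14 completions.

14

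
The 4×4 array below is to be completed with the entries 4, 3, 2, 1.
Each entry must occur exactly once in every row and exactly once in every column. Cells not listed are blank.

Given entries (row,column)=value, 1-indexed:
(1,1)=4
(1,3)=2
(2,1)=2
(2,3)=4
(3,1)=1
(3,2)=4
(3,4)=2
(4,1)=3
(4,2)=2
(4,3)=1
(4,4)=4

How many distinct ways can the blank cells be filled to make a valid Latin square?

Row 1, column 2: eliminating its row and column leaves {3, 1}.
Row 1, column 4: eliminating its row and column leaves {3, 1}.
Row 2, column 2: eliminating its row and column leaves {3, 1}.
Row 2, column 4: eliminating its row and column leaves {3, 1}.
Row 3, column 3: eliminating its row and column leaves {3}.
Enumerating the assignments across these blanks that avoid any row or column repeat gives 2 completions.

2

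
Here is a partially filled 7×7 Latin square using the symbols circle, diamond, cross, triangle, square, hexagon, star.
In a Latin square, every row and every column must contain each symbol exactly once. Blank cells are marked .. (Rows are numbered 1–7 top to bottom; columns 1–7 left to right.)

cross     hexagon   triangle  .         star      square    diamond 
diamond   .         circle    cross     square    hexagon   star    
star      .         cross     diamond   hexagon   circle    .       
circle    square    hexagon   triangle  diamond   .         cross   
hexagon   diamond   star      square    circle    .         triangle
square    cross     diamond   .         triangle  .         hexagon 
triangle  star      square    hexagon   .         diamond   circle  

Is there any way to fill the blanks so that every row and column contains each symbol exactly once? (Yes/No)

Row 1, column 4: row 1 has {diamond, cross, triangle, square, hexagon, star} and column 4 has {diamond, cross, triangle, square, hexagon}, so it must be circle.
Row 2, column 2: row 2 has {circle, diamond, cross, square, hexagon, star} and column 2 has {diamond, cross, square, hexagon, star}, so it must be triangle.
Now row 3, column 2: row 3 together with column 2 already contain {circle, diamond, cross, triangle, square, hexagon, star} — every symbol — so nothing can go there. The grid has no valid completion.

No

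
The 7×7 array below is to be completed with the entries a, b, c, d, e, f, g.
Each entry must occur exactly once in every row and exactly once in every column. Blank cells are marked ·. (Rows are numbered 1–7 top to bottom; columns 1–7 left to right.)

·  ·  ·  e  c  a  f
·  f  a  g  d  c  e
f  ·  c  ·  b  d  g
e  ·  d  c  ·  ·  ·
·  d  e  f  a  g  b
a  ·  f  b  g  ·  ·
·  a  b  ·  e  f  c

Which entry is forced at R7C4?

Row 7 already has {a, b, c, e, f} and column 4 already has {b, c, e, f, g}, so row 7, column 4 must be d.

d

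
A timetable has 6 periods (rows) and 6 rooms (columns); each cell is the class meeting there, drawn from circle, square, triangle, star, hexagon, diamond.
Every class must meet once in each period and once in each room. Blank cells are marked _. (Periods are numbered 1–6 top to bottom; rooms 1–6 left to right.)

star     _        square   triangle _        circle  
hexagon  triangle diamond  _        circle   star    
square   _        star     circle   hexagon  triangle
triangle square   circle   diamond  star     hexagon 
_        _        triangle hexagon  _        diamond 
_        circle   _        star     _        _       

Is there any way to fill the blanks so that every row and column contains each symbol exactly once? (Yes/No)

No period or room among the givens repeats a symbol, and propagating forced cells runs into no contradiction.
One valid completion exists (for instance, star hexagon square triangle diamond circle / hexagon triangle diamond square circle star / square diamond star circle hexagon triangle / triangle square circle diamond star hexagon / circle star triangle hexagon square diamond / diamond circle hexagon star triangle square).

Yes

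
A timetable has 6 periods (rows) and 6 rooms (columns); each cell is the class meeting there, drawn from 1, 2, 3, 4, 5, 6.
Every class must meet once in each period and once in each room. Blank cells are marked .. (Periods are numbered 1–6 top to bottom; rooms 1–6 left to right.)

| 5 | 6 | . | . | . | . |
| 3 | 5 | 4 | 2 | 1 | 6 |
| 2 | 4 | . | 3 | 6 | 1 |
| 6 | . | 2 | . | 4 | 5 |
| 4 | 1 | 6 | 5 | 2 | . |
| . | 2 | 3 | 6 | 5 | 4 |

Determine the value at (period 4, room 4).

1

Period 4 already has {2, 4, 5, 6} and room 4 already has {2, 3, 5, 6}, so period 4, room 4 must be 1.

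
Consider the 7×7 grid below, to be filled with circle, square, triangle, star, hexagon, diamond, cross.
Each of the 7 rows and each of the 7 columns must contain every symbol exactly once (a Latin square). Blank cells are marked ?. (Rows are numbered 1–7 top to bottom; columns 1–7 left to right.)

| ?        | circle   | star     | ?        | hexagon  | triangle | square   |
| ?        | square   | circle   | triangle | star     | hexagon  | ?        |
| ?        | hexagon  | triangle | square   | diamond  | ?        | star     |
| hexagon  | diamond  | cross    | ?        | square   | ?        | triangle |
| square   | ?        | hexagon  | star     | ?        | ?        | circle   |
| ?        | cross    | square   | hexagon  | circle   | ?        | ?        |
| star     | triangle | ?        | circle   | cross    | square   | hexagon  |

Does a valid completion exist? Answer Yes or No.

No

Row 4, column 4: row 4 together with column 4 already contain {circle, square, triangle, star, hexagon, diamond, cross} — every symbol — so nothing can go there. The grid has no valid completion.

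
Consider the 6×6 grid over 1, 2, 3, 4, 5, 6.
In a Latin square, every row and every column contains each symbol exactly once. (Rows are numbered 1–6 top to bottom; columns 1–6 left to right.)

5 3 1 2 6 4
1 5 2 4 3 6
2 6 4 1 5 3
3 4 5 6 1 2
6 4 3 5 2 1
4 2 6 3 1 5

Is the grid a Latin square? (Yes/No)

Every row is a permutation, but column 2 contains 4 twice (at rows 4 and 5).

No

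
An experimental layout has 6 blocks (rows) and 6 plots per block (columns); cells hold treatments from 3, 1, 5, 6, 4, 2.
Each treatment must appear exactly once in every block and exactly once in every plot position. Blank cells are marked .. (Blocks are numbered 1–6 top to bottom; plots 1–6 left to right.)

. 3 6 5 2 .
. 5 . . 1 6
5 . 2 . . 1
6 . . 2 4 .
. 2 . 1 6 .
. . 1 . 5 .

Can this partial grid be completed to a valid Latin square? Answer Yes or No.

No block or plot among the givens repeats a symbol, and propagating forced cells runs into no contradiction.
One valid completion exists (for instance, 1 3 6 5 2 4 / 2 5 4 3 1 6 / 5 4 2 6 3 1 / 6 1 5 2 4 3 / 4 2 3 1 6 5 / 3 6 1 4 5 2).

Yes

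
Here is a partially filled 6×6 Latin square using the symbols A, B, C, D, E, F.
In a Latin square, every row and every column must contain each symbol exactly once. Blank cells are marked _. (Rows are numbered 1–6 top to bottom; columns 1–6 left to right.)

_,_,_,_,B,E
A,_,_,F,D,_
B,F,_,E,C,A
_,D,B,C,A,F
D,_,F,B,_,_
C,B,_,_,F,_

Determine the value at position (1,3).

Row 1, column 1: row 1 has {B, E} and column 1 has {A, B, C, D}, leaving only F.
Row 3, column 3: row 3 has {A, B, C, E, F} and column 3 has {B, F}, leaving only D.
Row 4, column 1: row 4 has {A, B, C, D, F} and column 1 has {A, B, C, D, F}, leaving only E.
Row 5, column 5: row 5 has {B, D, F} and column 5 has {A, B, C, D, F}, leaving only E.
Row 5, column 6: row 5 has {B, D, E, F} and column 6 has {A, E, F}, leaving only C.
Row 2, column 6: row 2 has {A, D, F} and column 6 has {A, C, E, F}, leaving only B.
Row 5, column 2: row 5 has {B, C, D, E, F} and column 2 has {B, D, F}, leaving only A.
Row 1, column 2: row 1 has {B, E, F} and column 2 has {A, B, D, F}, leaving only C.
Row 1 already has {B, C, E, F} and column 3 already has {B, D, F}, so row 1, column 3 must be A.

A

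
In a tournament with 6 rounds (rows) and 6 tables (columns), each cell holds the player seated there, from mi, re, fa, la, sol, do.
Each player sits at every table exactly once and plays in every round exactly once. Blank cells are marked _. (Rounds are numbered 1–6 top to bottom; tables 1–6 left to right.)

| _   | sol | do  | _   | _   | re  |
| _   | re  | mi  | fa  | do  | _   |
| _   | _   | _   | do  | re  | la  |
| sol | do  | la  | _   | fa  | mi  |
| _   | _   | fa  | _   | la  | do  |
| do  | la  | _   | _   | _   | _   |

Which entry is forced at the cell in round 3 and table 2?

fa

Round 1, table 5: round 1 has {re, sol, do} and table 5 has {re, fa, la, do}, leaving only mi.
Round 1, table 4: round 1 has {mi, re, sol, do} and table 4 has {fa, do}, leaving only la.
Round 1, table 1: round 1 has {mi, re, la, sol, do} and table 1 has {sol, do}, leaving only fa.
Round 2, table 1: round 2 has {mi, re, fa, do} and table 1 has {fa, sol, do}, leaving only la.
Round 2, table 6: round 2 has {mi, re, fa, la, do} and table 6 has {mi, re, la, do}, leaving only sol.
Round 3, table 1: round 3 has {re, la, do} and table 1 has {fa, la, sol, do}, leaving only mi.
Round 3 already has {mi, re, la, do} and table 2 already has {re, la, sol, do}, so round 3, table 2 must be fa.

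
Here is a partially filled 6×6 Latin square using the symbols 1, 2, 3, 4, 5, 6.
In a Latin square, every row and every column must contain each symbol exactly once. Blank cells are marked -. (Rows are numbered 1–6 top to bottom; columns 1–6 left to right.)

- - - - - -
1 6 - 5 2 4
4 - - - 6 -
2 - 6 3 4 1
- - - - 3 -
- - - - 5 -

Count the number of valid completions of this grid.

48

Row 1, column 1: eliminating its row and column leaves {3, 5, 6}.
Row 1, column 2: eliminating its row and column leaves {1, 2, 3, 4, 5}.
Row 1, column 3: eliminating its row and column leaves {1, 2, 3, 4, 5}.
Row 1, column 4: eliminating its row and column leaves {1, 2, 4, 6}.
Row 1, column 5: eliminating its row and column leaves {1}.
Row 1, column 6: eliminating its row and column leaves {2, 3, 5, 6}.
Row 2, column 3: eliminating its row and column leaves {3}.
Row 3, column 2: eliminating its row and column leaves {1, 2, 3, 5}.
Row 3, column 3: eliminating its row and column leaves {1, 2, 3, 5}.
Row 3, column 4: eliminating its row and column leaves {1, 2}.
Row 3, column 6: eliminating its row and column leaves {2, 3, 5}.
Row 4, column 2: eliminating its row and column leaves {5}.
Row 5, column 1: eliminating its row and column leaves {5, 6}.
Row 5, column 2: eliminating its row and column leaves {1, 2, 4, 5}.
Row 5, column 3: eliminating its row and column leaves {1, 2, 4, 5}.
Row 5, column 4: eliminating its row and column leaves {1, 2, 4, 6}.
Row 5, column 6: eliminating its row and column leaves {2, 5, 6}.
Row 6, column 1: eliminating its row and column leaves {3, 6}.
Row 6, column 2: eliminating its row and column leaves {1, 2, 3, 4}.
Row 6, column 3: eliminating its row and column leaves {1, 2, 3, 4}.
Row 6, column 4: eliminating its row and column leaves {1, 2, 4, 6}.
Row 6, column 6: eliminating its row and column leaves {2, 3, 6}.
Enumerating the assignments across these blanks that avoid any row or column repeat gives 48 completions.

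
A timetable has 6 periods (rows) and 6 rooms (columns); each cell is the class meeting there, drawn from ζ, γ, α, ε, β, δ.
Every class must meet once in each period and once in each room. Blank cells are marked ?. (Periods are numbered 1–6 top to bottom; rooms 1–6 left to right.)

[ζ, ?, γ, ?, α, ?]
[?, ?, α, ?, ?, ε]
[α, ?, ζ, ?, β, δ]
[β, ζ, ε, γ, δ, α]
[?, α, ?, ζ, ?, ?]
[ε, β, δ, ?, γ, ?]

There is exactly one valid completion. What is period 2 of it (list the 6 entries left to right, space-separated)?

γ δ α β ζ ε

Period 2, room 5: period 2 has {α, ε} and room 5 has {γ, α, β, δ}, leaving only ζ.
Period 1, room 6: period 1 has {ζ, γ, α} and room 6 has {α, ε, δ}, leaving only β.
Period 3, room 4: period 3 has {ζ, α, β, δ} and room 4 has {ζ, γ}, leaving only ε.
Period 1, room 4: period 1 has {ζ, γ, α, β} and room 4 has {ζ, γ, ε}, leaving only δ.
Period 2, room 4: period 2 has {ζ, α, ε} and room 4 has {ζ, γ, ε, δ}, leaving only β.
Period 1, room 2: period 1 has {ζ, γ, α, β, δ} and room 2 has {ζ, α, β}, leaving only ε.
Period 3, room 2: period 3 has {ζ, α, ε, β, δ} and room 2 has {ζ, α, ε, β}, leaving only γ.
Period 2, room 2: period 2 has {ζ, α, ε, β} and room 2 has {ζ, γ, α, ε, β}, leaving only δ.
Period 2, room 1: period 2 has {ζ, α, ε, β, δ} and room 1 has {ζ, α, ε, β}, leaving only γ.
So period 2 reads: γ δ α β ζ ε.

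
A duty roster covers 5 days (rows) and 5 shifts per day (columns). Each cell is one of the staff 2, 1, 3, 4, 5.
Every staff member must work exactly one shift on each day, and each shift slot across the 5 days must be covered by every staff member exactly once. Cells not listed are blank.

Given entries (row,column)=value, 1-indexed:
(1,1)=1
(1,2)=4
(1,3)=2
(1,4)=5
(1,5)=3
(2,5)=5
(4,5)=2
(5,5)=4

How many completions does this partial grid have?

Day 2, shift 1: eliminating its day and shift leaves {2, 3, 4}.
Day 2, shift 2: eliminating its day and shift leaves {2, 1, 3}.
Day 2, shift 3: eliminating its day and shift leaves {1, 3, 4}.
Day 2, shift 4: eliminating its day and shift leaves {2, 1, 3, 4}.
Day 3, shift 1: eliminating its day and shift leaves {2, 3, 4, 5}.
Day 3, shift 2: eliminating its day and shift leaves {2, 1, 3, 5}.
Day 3, shift 3: eliminating its day and shift leaves {1, 3, 4, 5}.
Day 3, shift 4: eliminating its day and shift leaves {2, 1, 3, 4}.
Day 3, shift 5: eliminating its day and shift leaves {1}.
Day 4, shift 1: eliminating its day and shift leaves {3, 4, 5}.
Day 4, shift 2: eliminating its day and shift leaves {1, 3, 5}.
Day 4, shift 3: eliminating its day and shift leaves {1, 3, 4, 5}.
Day 4, shift 4: eliminating its day and shift leaves {1, 3, 4}.
Day 5, shift 1: eliminating its day and shift leaves {2, 3, 5}.
Day 5, shift 2: eliminating its day and shift leaves {2, 1, 3, 5}.
Day 5, shift 3: eliminating its day and shift leaves {1, 3, 5}.
Day 5, shift 4: eliminating its day and shift leaves {2, 1, 3}.
Enumerating the assignments across these blanks that avoid any day or shift repeat gives 56 completions.

56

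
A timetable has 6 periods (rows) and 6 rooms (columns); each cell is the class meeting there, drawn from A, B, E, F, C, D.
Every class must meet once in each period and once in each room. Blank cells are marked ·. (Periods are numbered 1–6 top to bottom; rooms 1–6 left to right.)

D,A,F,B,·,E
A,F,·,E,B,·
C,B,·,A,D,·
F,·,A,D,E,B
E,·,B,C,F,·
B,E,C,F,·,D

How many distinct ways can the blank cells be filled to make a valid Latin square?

Period 1, room 5: eliminating its period and room leaves {C}.
Period 2, room 3: eliminating its period and room leaves {D}.
Period 2, room 6: eliminating its period and room leaves {C}.
Period 3, room 3: eliminating its period and room leaves {E}.
Period 3, room 6: eliminating its period and room leaves {F}.
Period 4, room 2: eliminating its period and room leaves {C}.
Period 5, room 2: eliminating its period and room leaves {D}.
Period 5, room 6: eliminating its period and room leaves {A}.
Period 6, room 5: eliminating its period and room leaves {A}.
Only one assignment across all blanks avoids any period or room repeat, giving 1 completion.

1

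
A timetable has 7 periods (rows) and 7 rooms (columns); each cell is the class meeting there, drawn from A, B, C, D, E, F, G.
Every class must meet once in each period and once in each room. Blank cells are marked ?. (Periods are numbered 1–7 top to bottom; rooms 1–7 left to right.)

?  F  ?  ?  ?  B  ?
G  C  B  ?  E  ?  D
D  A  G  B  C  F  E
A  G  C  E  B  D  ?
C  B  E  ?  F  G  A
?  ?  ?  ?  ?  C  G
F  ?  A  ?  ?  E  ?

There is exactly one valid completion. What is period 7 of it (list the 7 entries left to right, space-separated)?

Period 7, room 2: period 7 has {A, E, F} and room 2 has {A, B, C, F, G}, leaving only D.
Period 7, room 5: period 7 has {A, D, E, F} and room 5 has {B, C, E, F}, leaving only G.
Period 7, room 4: period 7 has {A, D, E, F, G} and room 4 has {B, E}, leaving only C.
Period 7, room 7: period 7 has {A, C, D, E, F, G} and room 7 has {A, D, E, G}, leaving only B.
So period 7 reads: F D A C G E B.

F D A C G E B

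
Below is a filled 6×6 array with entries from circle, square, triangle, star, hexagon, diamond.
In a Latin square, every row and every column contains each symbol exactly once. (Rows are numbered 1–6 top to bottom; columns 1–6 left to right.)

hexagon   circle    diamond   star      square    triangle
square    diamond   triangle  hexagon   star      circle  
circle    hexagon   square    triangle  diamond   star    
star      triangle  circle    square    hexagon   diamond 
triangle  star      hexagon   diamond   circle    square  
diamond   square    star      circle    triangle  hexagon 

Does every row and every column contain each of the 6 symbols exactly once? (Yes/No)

Yes

Each row is a permutation of the 6 symbols, and so is each column.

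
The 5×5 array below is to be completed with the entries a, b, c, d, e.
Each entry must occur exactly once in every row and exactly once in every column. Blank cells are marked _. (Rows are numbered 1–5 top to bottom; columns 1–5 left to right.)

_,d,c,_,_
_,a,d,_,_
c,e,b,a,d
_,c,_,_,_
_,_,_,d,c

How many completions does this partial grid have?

Row 1, column 1: eliminating its row and column leaves {a, b, e}.
Row 1, column 4: eliminating its row and column leaves {b, e}.
Row 1, column 5: eliminating its row and column leaves {a, b, e}.
Row 2, column 1: eliminating its row and column leaves {b, e}.
Row 2, column 4: eliminating its row and column leaves {b, c, e}.
Row 2, column 5: eliminating its row and column leaves {b, e}.
Row 4, column 1: eliminating its row and column leaves {a, b, d, e}.
Row 4, column 3: eliminating its row and column leaves {a, e}.
Row 4, column 4: eliminating its row and column leaves {b, e}.
Row 4, column 5: eliminating its row and column leaves {a, b, e}.
Row 5, column 1: eliminating its row and column leaves {a, b, e}.
Row 5, column 2: eliminating its row and column leaves {b}.
Row 5, column 3: eliminating its row and column leaves {a, e}.
Enumerating the assignments across these blanks that avoid any row or column repeat gives 3 completions.

3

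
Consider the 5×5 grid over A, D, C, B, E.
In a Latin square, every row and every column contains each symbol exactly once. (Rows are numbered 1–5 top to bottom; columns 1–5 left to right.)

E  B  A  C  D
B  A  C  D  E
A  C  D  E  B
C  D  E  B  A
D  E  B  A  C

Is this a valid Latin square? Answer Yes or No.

Yes

Each row is a permutation of the 5 symbols, and so is each column.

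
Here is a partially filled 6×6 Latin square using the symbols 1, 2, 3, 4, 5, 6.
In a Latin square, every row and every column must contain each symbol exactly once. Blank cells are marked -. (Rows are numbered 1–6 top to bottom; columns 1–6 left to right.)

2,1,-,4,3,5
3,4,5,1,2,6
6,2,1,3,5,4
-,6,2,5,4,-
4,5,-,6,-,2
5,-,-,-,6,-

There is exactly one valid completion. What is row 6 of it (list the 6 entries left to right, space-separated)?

Row 6, column 2: row 6 has {5, 6} and column 2 has {1, 2, 4, 5, 6}, leaving only 3.
Row 6, column 3: row 6 has {3, 5, 6} and column 3 has {1, 2, 5}, leaving only 4.
Row 6, column 4: row 6 has {3, 4, 5, 6} and column 4 has {1, 3, 4, 5, 6}, leaving only 2.
Row 6, column 6: row 6 has {2, 3, 4, 5, 6} and column 6 has {2, 4, 5, 6}, leaving only 1.
So row 6 reads: 5 3 4 2 6 1.

5 3 4 2 6 1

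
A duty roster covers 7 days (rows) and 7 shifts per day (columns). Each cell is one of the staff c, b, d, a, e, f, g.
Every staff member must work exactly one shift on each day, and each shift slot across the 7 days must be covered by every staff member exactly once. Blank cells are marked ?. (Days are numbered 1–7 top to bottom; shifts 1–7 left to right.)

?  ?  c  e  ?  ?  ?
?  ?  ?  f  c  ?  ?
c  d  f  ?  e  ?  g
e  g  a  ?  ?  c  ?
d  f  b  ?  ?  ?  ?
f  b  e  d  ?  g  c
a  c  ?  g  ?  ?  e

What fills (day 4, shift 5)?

d

Day 1, shift 2: day 1 has {c, e} and shift 2 has {c, b, d, f, g}, leaving only a.
Day 2, shift 2: day 2 has {c, f} and shift 2 has {c, b, d, a, f, g}, leaving only e.
Day 4, shift 4: day 4 has {c, a, e, g} and shift 4 has {d, e, f, g}, leaving only b.
Day 3, shift 4: day 3 has {c, d, e, f, g} and shift 4 has {b, d, e, f, g}, leaving only a.
Day 3, shift 6: day 3 has {c, d, a, e, f, g} and shift 6 has {c, g}, leaving only b.
Day 5, shift 4: day 5 has {b, d, f} and shift 4 has {b, d, a, e, f, g}, leaving only c.
Day 5, shift 7: day 5 has {c, b, d, f} and shift 7 has {c, e, g}, leaving only a.
Day 5, shift 5: day 5 has {c, b, d, a, f} and shift 5 has {c, e}, leaving only g.
Day 5, shift 6: day 5 has {c, b, d, a, f, g} and shift 6 has {c, b, g}, leaving only e.
Day 6, shift 5: day 6 has {c, b, d, e, f, g} and shift 5 has {c, e, g}, leaving only a.
Day 7, shift 3: day 7 has {c, a, e, g} and shift 3 has {c, b, a, e, f}, leaving only d.
Day 2, shift 3: day 2 has {c, e, f} and shift 3 has {c, b, d, a, e, f}, leaving only g.
Day 2, shift 1: day 2 has {c, e, f, g} and shift 1 has {c, d, a, e, f}, leaving only b.
Day 1, shift 1: day 1 has {c, a, e} and shift 1 has {c, b, d, a, e, f}, leaving only g.
Day 2, shift 7: day 2 has {c, b, e, f, g} and shift 7 has {c, a, e, g}, leaving only d.
Day 2, shift 6: day 2 has {c, b, d, e, f, g} and shift 6 has {c, b, e, g}, leaving only a.
Day 4, shift 7: day 4 has {c, b, a, e, g} and shift 7 has {c, d, a, e, g}, leaving only f.
Day 4 already has {c, b, a, e, f, g} and shift 5 already has {c, a, e, g}, so day 4, shift 5 must be d.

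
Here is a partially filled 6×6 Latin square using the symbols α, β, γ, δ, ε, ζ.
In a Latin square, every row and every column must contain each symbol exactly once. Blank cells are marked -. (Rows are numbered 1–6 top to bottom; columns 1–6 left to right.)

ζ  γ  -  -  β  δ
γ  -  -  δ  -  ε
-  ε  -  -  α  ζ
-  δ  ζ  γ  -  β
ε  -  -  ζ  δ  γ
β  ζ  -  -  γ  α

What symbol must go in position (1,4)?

α

Row 2, column 5: row 2 has {γ, δ, ε} and column 5 has {α, β, γ, δ}, leaving only ζ.
Row 3, column 1: row 3 has {α, ε, ζ} and column 1 has {β, γ, ε, ζ}, leaving only δ.
Row 3, column 4: row 3 has {α, δ, ε, ζ} and column 4 has {γ, δ, ζ}, leaving only β.
Row 3, column 3: row 3 has {α, β, δ, ε, ζ} and column 3 has {ζ}, leaving only γ.
Row 4, column 1: row 4 has {β, γ, δ, ζ} and column 1 has {β, γ, δ, ε, ζ}, leaving only α.
Row 4, column 5: row 4 has {α, β, γ, δ, ζ} and column 5 has {α, β, γ, δ, ζ}, leaving only ε.
Row 6, column 4: row 6 has {α, β, γ, ζ} and column 4 has {β, γ, δ, ζ}, leaving only ε.
Row 1 already has {β, γ, δ, ζ} and column 4 already has {β, γ, δ, ε, ζ}, so row 1, column 4 must be α.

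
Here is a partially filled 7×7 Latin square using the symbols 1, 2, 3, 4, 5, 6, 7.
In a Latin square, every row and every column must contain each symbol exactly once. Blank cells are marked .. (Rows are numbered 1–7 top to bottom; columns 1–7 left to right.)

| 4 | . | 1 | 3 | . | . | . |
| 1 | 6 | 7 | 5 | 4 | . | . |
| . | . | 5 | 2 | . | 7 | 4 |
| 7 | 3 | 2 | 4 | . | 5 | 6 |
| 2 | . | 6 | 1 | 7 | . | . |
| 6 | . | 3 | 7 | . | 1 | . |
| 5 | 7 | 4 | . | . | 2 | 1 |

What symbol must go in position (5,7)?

Row 1, column 6: row 1 has {1, 3, 4} and column 6 has {1, 2, 5, 7}, leaving only 6.
Row 2, column 6: row 2 has {1, 4, 5, 6, 7} and column 6 has {1, 2, 5, 6, 7}, leaving only 3.
Row 2, column 7: row 2 has {1, 3, 4, 5, 6, 7} and column 7 has {1, 4, 6}, leaving only 2.
Row 3, column 1: row 3 has {2, 4, 5, 7} and column 1 has {1, 2, 4, 5, 6, 7}, leaving only 3.
Row 3, column 2: row 3 has {2, 3, 4, 5, 7} and column 2 has {3, 6, 7}, leaving only 1.
Row 3, column 5: row 3 has {1, 2, 3, 4, 5, 7} and column 5 has {4, 7}, leaving only 6.
Row 4, column 5: row 4 has {2, 3, 4, 5, 6, 7} and column 5 has {4, 6, 7}, leaving only 1.
Row 5, column 6: row 5 has {1, 2, 6, 7} and column 6 has {1, 2, 3, 5, 6, 7}, leaving only 4.
Row 5, column 2: row 5 has {1, 2, 4, 6, 7} and column 2 has {1, 3, 6, 7}, leaving only 5.
Row 5 already has {1, 2, 4, 5, 6, 7} and column 7 already has {1, 2, 4, 6}, so row 5, column 7 must be 3.

3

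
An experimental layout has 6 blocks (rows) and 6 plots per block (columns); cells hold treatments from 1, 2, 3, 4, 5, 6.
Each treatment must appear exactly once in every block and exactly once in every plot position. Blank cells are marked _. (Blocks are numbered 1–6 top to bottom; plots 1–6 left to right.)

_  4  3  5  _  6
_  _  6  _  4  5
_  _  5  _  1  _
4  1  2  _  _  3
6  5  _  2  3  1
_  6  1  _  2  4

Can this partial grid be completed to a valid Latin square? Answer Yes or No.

No

Block 1, plot 5: block 1 together with plot 5 already contain {1, 2, 3, 4, 5, 6} — every symbol — so nothing can go there. The grid has no valid completion.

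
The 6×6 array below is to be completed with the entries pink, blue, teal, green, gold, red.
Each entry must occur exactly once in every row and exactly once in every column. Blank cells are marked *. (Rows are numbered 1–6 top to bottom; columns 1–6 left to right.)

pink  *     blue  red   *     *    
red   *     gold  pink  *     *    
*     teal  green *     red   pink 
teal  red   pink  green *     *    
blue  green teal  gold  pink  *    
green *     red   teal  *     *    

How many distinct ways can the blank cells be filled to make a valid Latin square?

Row 1, column 2: eliminating its row and column leaves {gold}.
Row 1, column 5: eliminating its row and column leaves {teal, green, gold}.
Row 1, column 6: eliminating its row and column leaves {teal, green, gold}.
Row 2, column 2: eliminating its row and column leaves {blue}.
Row 2, column 5: eliminating its row and column leaves {blue, teal, green}.
Row 2, column 6: eliminating its row and column leaves {blue, teal, green}.
Row 3, column 1: eliminating its row and column leaves {gold}.
Row 3, column 4: eliminating its row and column leaves {blue}.
Row 4, column 5: eliminating its row and column leaves {blue, gold}.
Row 4, column 6: eliminating its row and column leaves {blue, gold}.
Row 5, column 6: eliminating its row and column leaves {red}.
Row 6, column 2: eliminating its row and column leaves {pink, blue, gold}.
Row 6, column 5: eliminating its row and column leaves {blue, gold}.
Row 6, column 6: eliminating its row and column leaves {blue, gold}.
Enumerating the assignments across these blanks that avoid any row or column repeat gives 4 completions.

4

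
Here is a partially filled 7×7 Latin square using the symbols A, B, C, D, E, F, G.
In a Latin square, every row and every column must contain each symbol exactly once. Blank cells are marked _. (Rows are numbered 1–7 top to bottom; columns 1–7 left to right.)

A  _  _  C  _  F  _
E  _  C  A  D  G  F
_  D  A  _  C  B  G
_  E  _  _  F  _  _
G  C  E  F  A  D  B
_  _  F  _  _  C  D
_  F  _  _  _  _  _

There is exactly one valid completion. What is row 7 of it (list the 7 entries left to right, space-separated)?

C F B D G E A

Row 1, column 7: row 1 has {A, C, F} and column 7 has {B, D, F, G}, leaving only E.
Row 2, column 2: row 2 has {A, C, D, E, F, G} and column 2 has {C, D, E, F}, leaving only B.
Row 1, column 2: row 1 has {A, C, E, F} and column 2 has {B, C, D, E, F}, leaving only G.
Row 1, column 5: row 1 has {A, C, E, F, G} and column 5 has {A, C, D, F}, leaving only B.
Row 1, column 3: row 1 has {A, B, C, E, F, G} and column 3 has {A, C, E, F}, leaving only D.
Row 3, column 1: row 3 has {A, B, C, D, G} and column 1 has {A, E, G}, leaving only F.
Row 3, column 4: row 3 has {A, B, C, D, F, G} and column 4 has {A, C, F}, leaving only E.
Row 4, column 6: row 4 has {E, F} and column 6 has {B, C, D, F, G}, leaving only A.
Row 7, column 6: row 7 has {F} and column 6 has {A, B, C, D, F, G}, leaving only E.
Row 7, column 5: row 7 has {E, F} and column 5 has {A, B, C, D, F}, leaving only G.
Row 7, column 3: row 7 has {E, F, G} and column 3 has {A, C, D, E, F}, leaving only B.
Row 7, column 4: row 7 has {B, E, F, G} and column 4 has {A, C, E, F}, leaving only D.
Row 7, column 1: row 7 has {B, D, E, F, G} and column 1 has {A, E, F, G}, leaving only C.
Row 7, column 7: row 7 has {B, C, D, E, F, G} and column 7 has {B, D, E, F, G}, leaving only A.
So row 7 reads: C F B D G E A.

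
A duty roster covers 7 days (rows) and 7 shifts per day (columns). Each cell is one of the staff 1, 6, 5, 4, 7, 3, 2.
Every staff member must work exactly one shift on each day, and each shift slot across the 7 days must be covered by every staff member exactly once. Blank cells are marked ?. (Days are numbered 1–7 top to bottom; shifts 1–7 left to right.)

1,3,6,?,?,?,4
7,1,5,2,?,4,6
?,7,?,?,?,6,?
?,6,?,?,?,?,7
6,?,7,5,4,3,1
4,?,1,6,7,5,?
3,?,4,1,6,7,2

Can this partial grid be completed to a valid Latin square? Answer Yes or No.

No

Day 1, shift 4: day 1 has {1, 6, 4, 3} and shift 4 has {1, 6, 5, 2}, so it must be 7.
Day 1, shift 6: day 1 has {1, 6, 4, 7, 3} and shift 6 has {6, 5, 4, 7, 3}, so it must be 2.
Day 1, shift 5: day 1 has {1, 6, 4, 7, 3, 2} and shift 5 has {6, 4, 7}, so it must be 5.
Day 2, shift 5: day 2 has {1, 6, 5, 4, 7, 2} and shift 5 has {6, 5, 4, 7}, so it must be 3.
Day 4, shift 6: day 4 has {6, 7} and shift 6 has {6, 5, 4, 7, 3, 2}, so it must be 1.
Day 4, shift 5: day 4 has {1, 6, 7} and shift 5 has {6, 5, 4, 7, 3}, so it must be 2.
Day 3, shift 5: day 3 has {6, 7} and shift 5 has {6, 5, 4, 7, 3, 2}, so it must be 1.
Day 4, shift 1: day 4 has {1, 6, 7, 2} and shift 1 has {1, 6, 4, 7, 3}, so it must be 5.
Day 3, shift 1: day 3 has {1, 6, 7} and shift 1 has {1, 6, 5, 4, 7, 3}, so it must be 2.
Day 3, shift 3: day 3 has {1, 6, 7, 2} and shift 3 has {1, 6, 5, 4, 7}, so it must be 3.
Now day 4, shift 3: day 4 together with shift 3 already contain {1, 6, 5, 4, 7, 3, 2} — every symbol — so nothing can go there. The grid has no valid completion.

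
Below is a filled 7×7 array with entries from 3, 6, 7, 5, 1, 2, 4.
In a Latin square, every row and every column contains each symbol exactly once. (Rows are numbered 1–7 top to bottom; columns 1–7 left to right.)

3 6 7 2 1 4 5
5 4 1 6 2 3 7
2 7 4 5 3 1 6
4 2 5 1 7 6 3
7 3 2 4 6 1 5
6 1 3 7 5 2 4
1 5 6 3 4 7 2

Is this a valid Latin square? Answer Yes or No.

No

Every row is a permutation, but column 6 contains 1 twice (at rows 3 and 5).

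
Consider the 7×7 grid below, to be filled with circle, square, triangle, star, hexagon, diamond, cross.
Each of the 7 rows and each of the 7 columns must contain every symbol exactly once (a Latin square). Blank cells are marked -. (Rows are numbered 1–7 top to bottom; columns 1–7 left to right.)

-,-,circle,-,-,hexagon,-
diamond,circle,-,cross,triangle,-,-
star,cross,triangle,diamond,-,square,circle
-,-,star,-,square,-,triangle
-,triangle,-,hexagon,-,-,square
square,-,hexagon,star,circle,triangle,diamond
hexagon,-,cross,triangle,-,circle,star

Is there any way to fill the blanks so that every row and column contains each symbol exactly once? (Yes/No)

Row 6, column 2: row 6 together with column 2 already contain {circle, square, triangle, star, hexagon, diamond, cross} — every symbol — so nothing can go there. The grid has no valid completion.

No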